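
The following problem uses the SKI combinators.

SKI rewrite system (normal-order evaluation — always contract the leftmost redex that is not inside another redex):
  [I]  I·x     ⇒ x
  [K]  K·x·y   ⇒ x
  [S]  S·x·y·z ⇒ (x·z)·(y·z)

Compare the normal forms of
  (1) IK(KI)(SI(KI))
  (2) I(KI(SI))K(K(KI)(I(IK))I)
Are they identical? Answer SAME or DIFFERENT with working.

Answer: SAME — A ⇓ KI, B ⇓ KI

Derivation:
Term A:
  start: IK(KI)(SI(KI))
  →1  K(KI)(SI(KI))
  →2  KI

Term B:
  start: I(KI(SI))K(K(KI)(I(IK))I)
  →1  KI(SI)K(K(KI)(I(IK))I)
  →2  IK(K(KI)(I(IK))I)
  →3  K(K(KI)(I(IK))I)
  →4  K(KII)
  →5  KI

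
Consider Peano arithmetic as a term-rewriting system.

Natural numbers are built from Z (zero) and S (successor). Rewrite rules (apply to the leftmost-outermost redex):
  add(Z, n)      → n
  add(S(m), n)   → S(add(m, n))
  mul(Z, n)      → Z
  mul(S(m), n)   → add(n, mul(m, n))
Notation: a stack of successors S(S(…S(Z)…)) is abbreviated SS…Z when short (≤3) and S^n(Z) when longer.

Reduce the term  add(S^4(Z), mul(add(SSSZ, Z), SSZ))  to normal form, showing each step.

Answer: normal form = S^10(Z)  (in 22 steps)

Derivation:
  start: add(S^4(Z), mul(add(SSSZ, Z), SSZ))
  →1  S(add(SSSZ, mul(add(SSSZ, Z), SSZ)))
  →2  S(S(add(SSZ, mul(add(SSSZ, Z), SSZ))))
  →3  S(S(S(add(SZ, mul(add(SSSZ, Z), SSZ)))))
  →4  S(S(S(S(add(Z, mul(add(SSSZ, Z), SSZ))))))
  →5  S(S(S(S(mul(add(SSSZ, Z), SSZ)))))
  →6  S(S(S(S(mul(S(add(SSZ, Z)), SSZ)))))
  →7  S(S(S(S(add(SSZ, mul(add(SSZ, Z), SSZ))))))
  →8  S(S(S(S(S(add(SZ, mul(add(SSZ, Z), SSZ)))))))
  →9  S(S(S(S(S(S(add(Z, mul(add(SSZ, Z), SSZ))))))))
  →10  S(S(S(S(S(S(mul(add(SSZ, Z), SSZ)))))))
  →11  S(S(S(S(S(S(mul(S(add(SZ, Z)), SSZ)))))))
  →12  S(S(S(S(S(S(add(SSZ, mul(add(SZ, Z), SSZ))))))))
  →13  S(S(S(S(S(S(S(add(SZ, mul(add(SZ, Z), SSZ)))))))))
  →14  S(S(S(S(S(S(S(S(add(Z, mul(add(SZ, Z), SSZ))))))))))
  →15  S(S(S(S(S(S(S(S(mul(add(SZ, Z), SSZ)))))))))
  →16  S(S(S(S(S(S(S(S(mul(S(add(Z, Z)), SSZ)))))))))
  →17  S(S(S(S(S(S(S(S(add(SSZ, mul(add(Z, Z), SSZ))))))))))
  →18  S(S(S(S(S(S(S(S(S(add(SZ, mul(add(Z, Z), SSZ)))))))))))
  →19  S(S(S(S(S(S(S(S(S(S(add(Z, mul(add(Z, Z), SSZ))))))))))))
  →20  S(S(S(S(S(S(S(S(S(S(mul(add(Z, Z), SSZ)))))))))))
  →21  S(S(S(S(S(S(S(S(S(S(mul(Z, SSZ)))))))))))
  →22  S^10(Z)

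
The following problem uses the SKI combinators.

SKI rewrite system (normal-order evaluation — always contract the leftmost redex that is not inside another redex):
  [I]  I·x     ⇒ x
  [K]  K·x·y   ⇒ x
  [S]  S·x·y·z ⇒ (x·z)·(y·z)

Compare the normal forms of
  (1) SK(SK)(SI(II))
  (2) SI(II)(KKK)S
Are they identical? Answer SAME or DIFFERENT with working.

Term A:
  start: SK(SK)(SI(II))
  step 1: K(SI(II))(SK(SI(II)))
  step 2: SI(II)
  step 3: SII

Term B:
  start: SI(II)(KKK)S
  step 1: I(KKK)(II(KKK))S
  step 2: KKK(II(KKK))S
  step 3: K(II(KKK))S
  step 4: II(KKK)
  step 5: I(KKK)
  step 6: KKK
  step 7: K

Answer: DIFFERENT — A ⇓ SII, B ⇓ K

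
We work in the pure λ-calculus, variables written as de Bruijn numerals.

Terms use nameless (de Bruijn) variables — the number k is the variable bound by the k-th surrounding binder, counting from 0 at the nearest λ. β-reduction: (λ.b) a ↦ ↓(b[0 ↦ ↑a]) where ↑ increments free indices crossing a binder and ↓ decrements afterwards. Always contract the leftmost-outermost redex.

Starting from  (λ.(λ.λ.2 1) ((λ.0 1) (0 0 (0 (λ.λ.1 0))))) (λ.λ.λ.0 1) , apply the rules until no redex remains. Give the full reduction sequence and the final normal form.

  start: (λ.(λ.λ.2 1) ((λ.0 1) (0 0 (0 (λ.λ.1 0))))) (λ.λ.λ.0 1)
  →1  (λ.λ.(λ.λ.λ.0 1) 1) ((λ.0 (λ.λ.λ.0 1)) ((λ.λ.λ.0 1) (λ.λ.λ.0 1) ((λ.λ.λ.0 1) (λ.λ.1 0))))
  →2  λ.(λ.λ.λ.0 1) ((λ.0 (λ.λ.λ.0 1)) ((λ.λ.λ.0 1) (λ.λ.λ.0 1) ((λ.λ.λ.0 1) (λ.λ.1 0))))
  →3  λ.λ.λ.0 1

Answer: normal form = λ.λ.λ.0 1  (in 3 steps)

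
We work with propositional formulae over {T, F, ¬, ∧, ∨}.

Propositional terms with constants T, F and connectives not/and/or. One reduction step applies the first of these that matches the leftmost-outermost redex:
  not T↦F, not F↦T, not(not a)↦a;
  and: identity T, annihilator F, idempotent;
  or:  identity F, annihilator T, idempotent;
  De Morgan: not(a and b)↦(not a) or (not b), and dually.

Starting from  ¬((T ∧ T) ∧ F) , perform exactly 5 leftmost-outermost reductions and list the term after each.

Answer: after 5 steps: ¬F

Reduction:
  start: ¬((T ∧ T) ∧ F)
  [1] ¬(T ∧ T) ∨ ¬F
  [2] (¬T ∨ ¬T) ∨ ¬F
  [3] ¬T ∨ ¬F
  [4] F ∨ ¬F
  [5] ¬F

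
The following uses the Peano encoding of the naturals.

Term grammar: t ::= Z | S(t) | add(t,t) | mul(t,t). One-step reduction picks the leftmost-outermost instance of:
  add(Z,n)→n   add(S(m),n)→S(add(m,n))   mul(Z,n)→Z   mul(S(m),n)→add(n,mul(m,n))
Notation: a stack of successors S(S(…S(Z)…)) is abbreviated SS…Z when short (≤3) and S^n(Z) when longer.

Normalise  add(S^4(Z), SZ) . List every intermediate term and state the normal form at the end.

  start: add(S^4(Z), SZ)
  →1  S(add(SSSZ, SZ))
  →2  S(S(add(SSZ, SZ)))
  →3  S(S(S(add(SZ, SZ))))
  →4  S(S(S(S(add(Z, SZ)))))
  →5  S^5(Z)

Answer: normal form = S^5(Z)  (in 5 steps)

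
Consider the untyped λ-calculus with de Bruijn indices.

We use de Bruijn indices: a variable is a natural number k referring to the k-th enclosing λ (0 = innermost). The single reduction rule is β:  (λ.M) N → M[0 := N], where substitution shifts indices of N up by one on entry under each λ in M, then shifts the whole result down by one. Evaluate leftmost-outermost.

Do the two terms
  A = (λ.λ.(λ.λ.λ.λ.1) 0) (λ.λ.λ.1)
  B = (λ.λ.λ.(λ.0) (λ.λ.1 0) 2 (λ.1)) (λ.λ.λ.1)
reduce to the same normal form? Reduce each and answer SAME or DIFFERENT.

Term A:
  start: (λ.λ.(λ.λ.λ.λ.1) 0) (λ.λ.λ.1)
  step 1: λ.(λ.λ.λ.λ.1) 0
  step 2: λ.λ.λ.λ.1

Term B:
  start: (λ.λ.λ.(λ.0) (λ.λ.1 0) 2 (λ.1)) (λ.λ.λ.1)
  step 1: λ.λ.(λ.0) (λ.λ.1 0) (λ.λ.λ.1) (λ.1)
  step 2: λ.λ.(λ.λ.1 0) (λ.λ.λ.1) (λ.1)
  step 3: λ.λ.(λ.(λ.λ.λ.1) 0) (λ.1)
  step 4: λ.λ.(λ.λ.λ.1) (λ.1)
  step 5: λ.λ.λ.λ.1

Answer: SAME — A ⇓ λ.λ.λ.λ.1, B ⇓ λ.λ.λ.λ.1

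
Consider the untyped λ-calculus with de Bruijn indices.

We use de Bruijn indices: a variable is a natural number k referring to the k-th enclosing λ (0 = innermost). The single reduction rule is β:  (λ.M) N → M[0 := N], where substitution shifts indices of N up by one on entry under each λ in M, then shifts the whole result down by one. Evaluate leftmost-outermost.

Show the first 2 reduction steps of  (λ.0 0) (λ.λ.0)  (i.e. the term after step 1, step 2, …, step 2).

Answer: after 2 steps: λ.0

Reduction:
  start: (λ.0 0) (λ.λ.0)
  →1  (λ.λ.0) (λ.λ.0)
  →2  λ.0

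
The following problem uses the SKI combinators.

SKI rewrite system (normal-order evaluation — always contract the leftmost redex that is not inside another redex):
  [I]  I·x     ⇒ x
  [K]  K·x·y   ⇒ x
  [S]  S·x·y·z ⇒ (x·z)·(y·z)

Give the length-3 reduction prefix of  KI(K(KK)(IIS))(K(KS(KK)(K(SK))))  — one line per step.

Answer: after 3 steps: K(S(K(SK)))

Derivation:
  start: KI(K(KK)(IIS))(K(KS(KK)(K(SK))))
  →1  I(K(KS(KK)(K(SK))))
  →2  K(KS(KK)(K(SK)))
  →3  K(S(K(SK)))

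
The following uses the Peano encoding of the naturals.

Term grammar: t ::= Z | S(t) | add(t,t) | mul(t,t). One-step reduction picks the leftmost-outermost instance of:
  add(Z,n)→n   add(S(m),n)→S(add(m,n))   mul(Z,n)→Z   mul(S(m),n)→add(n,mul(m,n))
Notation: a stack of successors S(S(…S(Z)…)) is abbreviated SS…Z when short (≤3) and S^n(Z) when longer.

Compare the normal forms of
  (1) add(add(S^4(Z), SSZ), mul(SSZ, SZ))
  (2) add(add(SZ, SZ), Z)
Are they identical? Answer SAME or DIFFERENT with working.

Term A:
  start: add(add(S^4(Z), SSZ), mul(SSZ, SZ))
  step 1: add(S(add(SSSZ, SSZ)), mul(SSZ, SZ))
  step 2: S(add(add(SSSZ, SSZ), mul(SSZ, SZ)))
  step 3: S(add(S(add(SSZ, SSZ)), mul(SSZ, SZ)))
  step 4: S(S(add(add(SSZ, SSZ), mul(SSZ, SZ))))
  step 5: S(S(add(S(add(SZ, SSZ)), mul(SSZ, SZ))))
  step 6: S(S(S(add(add(SZ, SSZ), mul(SSZ, SZ)))))
  step 7: S(S(S(add(S(add(Z, SSZ)), mul(SSZ, SZ)))))
  step 8: S(S(S(S(add(add(Z, SSZ), mul(SSZ, SZ))))))
  step 9: S(S(S(S(add(SSZ, mul(SSZ, SZ))))))
  step 10: S(S(S(S(S(add(SZ, mul(SSZ, SZ)))))))
  step 11: S(S(S(S(S(S(add(Z, mul(SSZ, SZ))))))))
  step 12: S(S(S(S(S(S(mul(SSZ, SZ)))))))
  step 13: S(S(S(S(S(S(add(SZ, mul(SZ, SZ))))))))
  step 14: S(S(S(S(S(S(S(add(Z, mul(SZ, SZ)))))))))
  step 15: S(S(S(S(S(S(S(mul(SZ, SZ))))))))
  step 16: S(S(S(S(S(S(S(add(SZ, mul(Z, SZ)))))))))
  step 17: S(S(S(S(S(S(S(S(add(Z, mul(Z, SZ))))))))))
  step 18: S(S(S(S(S(S(S(S(mul(Z, SZ)))))))))
  step 19: S^8(Z)

Term B:
  start: add(add(SZ, SZ), Z)
  step 1: add(S(add(Z, SZ)), Z)
  step 2: S(add(add(Z, SZ), Z))
  step 3: S(add(SZ, Z))
  step 4: S(S(add(Z, Z)))
  step 5: SSZ

Answer: DIFFERENT — A ⇓ S^8(Z), B ⇓ SSZ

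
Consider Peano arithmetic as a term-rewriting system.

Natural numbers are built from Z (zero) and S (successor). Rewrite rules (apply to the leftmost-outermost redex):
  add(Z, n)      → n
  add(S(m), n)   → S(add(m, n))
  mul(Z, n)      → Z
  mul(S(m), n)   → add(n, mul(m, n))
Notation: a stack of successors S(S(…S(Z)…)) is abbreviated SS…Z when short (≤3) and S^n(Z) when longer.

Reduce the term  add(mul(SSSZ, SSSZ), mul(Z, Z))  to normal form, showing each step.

  start: add(mul(SSSZ, SSSZ), mul(Z, Z))
  [1] add(add(SSSZ, mul(SSZ, SSSZ)), mul(Z, Z))
  [2] add(S(add(SSZ, mul(SSZ, SSSZ))), mul(Z, Z))
  [3] S(add(add(SSZ, mul(SSZ, SSSZ)), mul(Z, Z)))
  [4] S(add(S(add(SZ, mul(SSZ, SSSZ))), mul(Z, Z)))
  [5] S(S(add(add(SZ, mul(SSZ, SSSZ)), mul(Z, Z))))
  [6] S(S(add(S(add(Z, mul(SSZ, SSSZ))), mul(Z, Z))))
  [7] S(S(S(add(add(Z, mul(SSZ, SSSZ)), mul(Z, Z)))))
  [8] S(S(S(add(mul(SSZ, SSSZ), mul(Z, Z)))))
  [9] S(S(S(add(add(SSSZ, mul(SZ, SSSZ)), mul(Z, Z)))))
  [10] S(S(S(add(S(add(SSZ, mul(SZ, SSSZ))), mul(Z, Z)))))
  [11] S(S(S(S(add(add(SSZ, mul(SZ, SSSZ)), mul(Z, Z))))))
  [12] S(S(S(S(add(S(add(SZ, mul(SZ, SSSZ))), mul(Z, Z))))))
  [13] S(S(S(S(S(add(add(SZ, mul(SZ, SSSZ)), mul(Z, Z)))))))
  [14] S(S(S(S(S(add(S(add(Z, mul(SZ, SSSZ))), mul(Z, Z)))))))
  [15] S(S(S(S(S(S(add(add(Z, mul(SZ, SSSZ)), mul(Z, Z))))))))
  [16] S(S(S(S(S(S(add(mul(SZ, SSSZ), mul(Z, Z))))))))
  [17] S(S(S(S(S(S(add(add(SSSZ, mul(Z, SSSZ)), mul(Z, Z))))))))
  [18] S(S(S(S(S(S(add(S(add(SSZ, mul(Z, SSSZ))), mul(Z, Z))))))))
  [19] S(S(S(S(S(S(S(add(add(SSZ, mul(Z, SSSZ)), mul(Z, Z)))))))))
  [20] S(S(S(S(S(S(S(add(S(add(SZ, mul(Z, SSSZ))), mul(Z, Z)))))))))
  [21] S(S(S(S(S(S(S(S(add(add(SZ, mul(Z, SSSZ)), mul(Z, Z))))))))))
  [22] S(S(S(S(S(S(S(S(add(S(add(Z, mul(Z, SSSZ))), mul(Z, Z))))))))))
  [23] S(S(S(S(S(S(S(S(S(add(add(Z, mul(Z, SSSZ)), mul(Z, Z)))))))))))
  [24] S(S(S(S(S(S(S(S(S(add(mul(Z, SSSZ), mul(Z, Z)))))))))))
  [25] S(S(S(S(S(S(S(S(S(add(Z, mul(Z, Z)))))))))))
  [26] S(S(S(S(S(S(S(S(S(mul(Z, Z))))))))))
  [27] S^9(Z)

Answer: normal form = S^9(Z)  (in 27 steps)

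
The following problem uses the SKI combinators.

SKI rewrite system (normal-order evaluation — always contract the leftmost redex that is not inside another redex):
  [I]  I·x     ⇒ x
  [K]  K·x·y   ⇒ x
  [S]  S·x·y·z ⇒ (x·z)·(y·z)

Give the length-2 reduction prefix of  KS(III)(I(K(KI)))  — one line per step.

Answer: after 2 steps: S(K(KI))

Reduction:
  start: KS(III)(I(K(KI)))
  →1  S(I(K(KI)))
  →2  S(K(KI))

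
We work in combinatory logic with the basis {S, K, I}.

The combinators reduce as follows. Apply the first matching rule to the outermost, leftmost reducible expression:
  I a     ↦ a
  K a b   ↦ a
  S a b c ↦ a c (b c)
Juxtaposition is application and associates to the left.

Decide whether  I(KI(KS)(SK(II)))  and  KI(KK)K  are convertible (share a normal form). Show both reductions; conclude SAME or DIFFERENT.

Term A:
  start: I(KI(KS)(SK(II)))
  step 1: KI(KS)(SK(II))
  step 2: I(SK(II))
  step 3: SK(II)
  step 4: SKI

Term B:
  start: KI(KK)K
  step 1: IK
  step 2: K

Answer: DIFFERENT — A ⇓ SKI, B ⇓ K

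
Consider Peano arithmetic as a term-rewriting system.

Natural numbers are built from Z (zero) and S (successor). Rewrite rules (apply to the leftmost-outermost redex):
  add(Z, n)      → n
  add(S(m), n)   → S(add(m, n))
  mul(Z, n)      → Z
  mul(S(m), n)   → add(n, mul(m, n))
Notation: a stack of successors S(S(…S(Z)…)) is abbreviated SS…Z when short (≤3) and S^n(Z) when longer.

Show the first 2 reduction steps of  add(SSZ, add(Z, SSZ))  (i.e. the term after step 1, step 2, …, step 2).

Answer: after 2 steps: S(S(add(Z, add(Z, SSZ))))

Reduction:
  start: add(SSZ, add(Z, SSZ))
  step 1: S(add(SZ, add(Z, SSZ)))
  step 2: S(S(add(Z, add(Z, SSZ))))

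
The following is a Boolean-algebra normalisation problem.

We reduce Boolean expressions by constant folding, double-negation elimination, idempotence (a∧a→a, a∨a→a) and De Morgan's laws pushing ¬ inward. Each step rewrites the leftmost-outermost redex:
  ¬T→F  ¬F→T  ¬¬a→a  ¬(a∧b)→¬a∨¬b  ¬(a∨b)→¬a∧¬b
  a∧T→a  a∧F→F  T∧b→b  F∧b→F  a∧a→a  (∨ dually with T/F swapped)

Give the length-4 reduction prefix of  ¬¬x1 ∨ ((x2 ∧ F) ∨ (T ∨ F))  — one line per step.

Answer: after 4 steps: x1 ∨ T

Working:
  start: ¬¬x1 ∨ ((x2 ∧ F) ∨ (T ∨ F))
  [1] x1 ∨ ((x2 ∧ F) ∨ (T ∨ F))
  [2] x1 ∨ (F ∨ (T ∨ F))
  [3] x1 ∨ (T ∨ F)
  [4] x1 ∨ T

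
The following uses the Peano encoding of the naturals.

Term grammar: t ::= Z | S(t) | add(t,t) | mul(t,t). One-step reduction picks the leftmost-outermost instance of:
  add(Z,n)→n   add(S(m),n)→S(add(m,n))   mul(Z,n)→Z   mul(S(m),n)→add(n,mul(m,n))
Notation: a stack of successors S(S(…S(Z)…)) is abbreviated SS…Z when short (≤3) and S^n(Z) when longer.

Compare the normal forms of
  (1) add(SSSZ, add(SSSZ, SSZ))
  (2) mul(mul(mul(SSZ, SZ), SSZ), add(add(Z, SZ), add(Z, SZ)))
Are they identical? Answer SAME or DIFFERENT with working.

Term A:
  start: add(SSSZ, add(SSSZ, SSZ))
  step 1: S(add(SSZ, add(SSSZ, SSZ)))
  step 2: S(S(add(SZ, add(SSSZ, SSZ))))
  step 3: S(S(S(add(Z, add(SSSZ, SSZ)))))
  step 4: S(S(S(add(SSSZ, SSZ))))
  step 5: S(S(S(S(add(SSZ, SSZ)))))
  step 6: S(S(S(S(S(add(SZ, SSZ))))))
  step 7: S(S(S(S(S(S(add(Z, SSZ)))))))
  step 8: S^8(Z)

Term B:
  start: mul(mul(mul(SSZ, SZ), SSZ), add(add(Z, SZ), add(Z, SZ)))
  step 1: mul(mul(add(SZ, mul(SZ, SZ)), SSZ), add(add(Z, SZ), add(Z, SZ)))
  step 2: mul(mul(S(add(Z, mul(SZ, SZ))), SSZ), add(add(Z, SZ), add(Z, SZ)))
  step 3: mul(add(SSZ, mul(add(Z, mul(SZ, SZ)), SSZ)), add(add(Z, SZ), add(Z, SZ)))
  step 4: mul(S(add(SZ, mul(add(Z, mul(SZ, SZ)), SSZ))), add(add(Z, SZ), add(Z, SZ)))
  step 5: add(add(add(Z, SZ), add(Z, SZ)), mul(add(SZ, mul(add(Z, mul(SZ, SZ)), SSZ)), add(add(Z, SZ), add(Z, SZ))))
  step 6: add(add(SZ, add(Z, SZ)), mul(add(SZ, mul(add(Z, mul(SZ, SZ)), SSZ)), add(add(Z, SZ), add(Z, SZ))))
  step 7: add(S(add(Z, add(Z, SZ))), mul(add(SZ, mul(add(Z, mul(SZ, SZ)), SSZ)), add(add(Z, SZ), add(Z, SZ))))
  step 8: S(add(add(Z, add(Z, SZ)), mul(add(SZ, mul(add(Z, mul(SZ, SZ)), SSZ)), add(add(Z, SZ), add(Z, SZ)))))
  step 9: S(add(add(Z, SZ), mul(add(SZ, mul(add(Z, mul(SZ, SZ)), SSZ)), add(add(Z, SZ), add(Z, SZ)))))
  step 10: S(add(SZ, mul(add(SZ, mul(add(Z, mul(SZ, SZ)), SSZ)), add(add(Z, SZ), add(Z, SZ)))))
  step 11: S(S(add(Z, mul(add(SZ, mul(add(Z, mul(SZ, SZ)), SSZ)), add(add(Z, SZ), add(Z, SZ))))))
  step 12: S(S(mul(add(SZ, mul(add(Z, mul(SZ, SZ)), SSZ)), add(add(Z, SZ), add(Z, SZ)))))
  step 13: S(S(mul(S(add(Z, mul(add(Z, mul(SZ, SZ)), SSZ))), add(add(Z, SZ), add(Z, SZ)))))
  step 14: S(S(add(add(add(Z, SZ), add(Z, SZ)), mul(add(Z, mul(add(Z, mul(SZ, SZ)), SSZ)), add(add(Z, SZ), add(Z, SZ))))))
  step 15: S(S(add(add(SZ, add(Z, SZ)), mul(add(Z, mul(add(Z, mul(SZ, SZ)), SSZ)), add(add(Z, SZ), add(Z, SZ))))))
  step 16: S(S(add(S(add(Z, add(Z, SZ))), mul(add(Z, mul(add(Z, mul(SZ, SZ)), SSZ)), add(add(Z, SZ), add(Z, SZ))))))
  step 17: S(S(S(add(add(Z, add(Z, SZ)), mul(add(Z, mul(add(Z, mul(SZ, SZ)), SSZ)), add(add(Z, SZ), add(Z, SZ)))))))
  step 18: S(S(S(add(add(Z, SZ), mul(add(Z, mul(add(Z, mul(SZ, SZ)), SSZ)), add(add(Z, SZ), add(Z, SZ)))))))
  step 19: S(S(S(add(SZ, mul(add(Z, mul(add(Z, mul(SZ, SZ)), SSZ)), add(add(Z, SZ), add(Z, SZ)))))))
  step 20: S(S(S(S(add(Z, mul(add(Z, mul(add(Z, mul(SZ, SZ)), SSZ)), add(add(Z, SZ), add(Z, SZ))))))))
  step 21: S(S(S(S(mul(add(Z, mul(add(Z, mul(SZ, SZ)), SSZ)), add(add(Z, SZ), add(Z, SZ)))))))
  step 22: S(S(S(S(mul(mul(add(Z, mul(SZ, SZ)), SSZ), add(add(Z, SZ), add(Z, SZ)))))))
  step 23: S(S(S(S(mul(mul(mul(SZ, SZ), SSZ), add(add(Z, SZ), add(Z, SZ)))))))
  step 24: S(S(S(S(mul(mul(add(SZ, mul(Z, SZ)), SSZ), add(add(Z, SZ), add(Z, SZ)))))))
  step 25: S(S(S(S(mul(mul(S(add(Z, mul(Z, SZ))), SSZ), add(add(Z, SZ), add(Z, SZ)))))))
  step 26: S(S(S(S(mul(add(SSZ, mul(add(Z, mul(Z, SZ)), SSZ)), add(add(Z, SZ), add(Z, SZ)))))))
  step 27: S(S(S(S(mul(S(add(SZ, mul(add(Z, mul(Z, SZ)), SSZ))), add(add(Z, SZ), add(Z, SZ)))))))
  step 28: S(S(S(S(add(add(add(Z, SZ), add(Z, SZ)), mul(add(SZ, mul(add(Z, mul(Z, SZ)), SSZ)), add(add(Z, SZ), add(Z, SZ))))))))
  step 29: S(S(S(S(add(add(SZ, add(Z, SZ)), mul(add(SZ, mul(add(Z, mul(Z, SZ)), SSZ)), add(add(Z, SZ), add(Z, SZ))))))))
  step 30: S(S(S(S(add(S(add(Z, add(Z, SZ))), mul(add(SZ, mul(add(Z, mul(Z, SZ)), SSZ)), add(add(Z, SZ), add(Z, SZ))))))))
  step 31: S(S(S(S(S(add(add(Z, add(Z, SZ)), mul(add(SZ, mul(add(Z, mul(Z, SZ)), SSZ)), add(add(Z, SZ), add(Z, SZ)))))))))
  step 32: S(S(S(S(S(add(add(Z, SZ), mul(add(SZ, mul(add(Z, mul(Z, SZ)), SSZ)), add(add(Z, SZ), add(Z, SZ)))))))))
  step 33: S(S(S(S(S(add(SZ, mul(add(SZ, mul(add(Z, mul(Z, SZ)), SSZ)), add(add(Z, SZ), add(Z, SZ)))))))))
  step 34: S(S(S(S(S(S(add(Z, mul(add(SZ, mul(add(Z, mul(Z, SZ)), SSZ)), add(add(Z, SZ), add(Z, SZ))))))))))
  step 35: S(S(S(S(S(S(mul(add(SZ, mul(add(Z, mul(Z, SZ)), SSZ)), add(add(Z, SZ), add(Z, SZ)))))))))
  step 36: S(S(S(S(S(S(mul(S(add(Z, mul(add(Z, mul(Z, SZ)), SSZ))), add(add(Z, SZ), add(Z, SZ)))))))))
  step 37: S(S(S(S(S(S(add(add(add(Z, SZ), add(Z, SZ)), mul(add(Z, mul(add(Z, mul(Z, SZ)), SSZ)), add(add(Z, SZ), add(Z, SZ))))))))))
  step 38: S(S(S(S(S(S(add(add(SZ, add(Z, SZ)), mul(add(Z, mul(add(Z, mul(Z, SZ)), SSZ)), add(add(Z, SZ), add(Z, SZ))))))))))
  step 39: S(S(S(S(S(S(add(S(add(Z, add(Z, SZ))), mul(add(Z, mul(add(Z, mul(Z, SZ)), SSZ)), add(add(Z, SZ), add(Z, SZ))))))))))
  step 40: S(S(S(S(S(S(S(add(add(Z, add(Z, SZ)), mul(add(Z, mul(add(Z, mul(Z, SZ)), SSZ)), add(add(Z, SZ), add(Z, SZ)))))))))))
  step 41: S(S(S(S(S(S(S(add(add(Z, SZ), mul(add(Z, mul(add(Z, mul(Z, SZ)), SSZ)), add(add(Z, SZ), add(Z, SZ)))))))))))
  step 42: S(S(S(S(S(S(S(add(SZ, mul(add(Z, mul(add(Z, mul(Z, SZ)), SSZ)), add(add(Z, SZ), add(Z, SZ)))))))))))
  step 43: S(S(S(S(S(S(S(S(add(Z, mul(add(Z, mul(add(Z, mul(Z, SZ)), SSZ)), add(add(Z, SZ), add(Z, SZ))))))))))))
  step 44: S(S(S(S(S(S(S(S(mul(add(Z, mul(add(Z, mul(Z, SZ)), SSZ)), add(add(Z, SZ), add(Z, SZ)))))))))))
  step 45: S(S(S(S(S(S(S(S(mul(mul(add(Z, mul(Z, SZ)), SSZ), add(add(Z, SZ), add(Z, SZ)))))))))))
  step 46: S(S(S(S(S(S(S(S(mul(mul(mul(Z, SZ), SSZ), add(add(Z, SZ), add(Z, SZ)))))))))))
  step 47: S(S(S(S(S(S(S(S(mul(mul(Z, SSZ), add(add(Z, SZ), add(Z, SZ)))))))))))
  step 48: S(S(S(S(S(S(S(S(mul(Z, add(add(Z, SZ), add(Z, SZ)))))))))))
  step 49: S^8(Z)

Answer: SAME — A ⇓ S^8(Z), B ⇓ S^8(Z)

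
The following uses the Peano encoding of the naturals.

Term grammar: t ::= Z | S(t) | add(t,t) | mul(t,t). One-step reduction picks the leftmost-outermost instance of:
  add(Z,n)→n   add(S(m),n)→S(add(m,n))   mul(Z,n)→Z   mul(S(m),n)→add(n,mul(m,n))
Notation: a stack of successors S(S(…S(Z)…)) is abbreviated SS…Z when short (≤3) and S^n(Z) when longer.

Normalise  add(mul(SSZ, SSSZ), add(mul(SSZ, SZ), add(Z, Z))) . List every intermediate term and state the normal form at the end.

  start: add(mul(SSZ, SSSZ), add(mul(SSZ, SZ), add(Z, Z)))
  [1] add(add(SSSZ, mul(SZ, SSSZ)), add(mul(SSZ, SZ), add(Z, Z)))
  [2] add(S(add(SSZ, mul(SZ, SSSZ))), add(mul(SSZ, SZ), add(Z, Z)))
  [3] S(add(add(SSZ, mul(SZ, SSSZ)), add(mul(SSZ, SZ), add(Z, Z))))
  [4] S(add(S(add(SZ, mul(SZ, SSSZ))), add(mul(SSZ, SZ), add(Z, Z))))
  [5] S(S(add(add(SZ, mul(SZ, SSSZ)), add(mul(SSZ, SZ), add(Z, Z)))))
  [6] S(S(add(S(add(Z, mul(SZ, SSSZ))), add(mul(SSZ, SZ), add(Z, Z)))))
  [7] S(S(S(add(add(Z, mul(SZ, SSSZ)), add(mul(SSZ, SZ), add(Z, Z))))))
  [8] S(S(S(add(mul(SZ, SSSZ), add(mul(SSZ, SZ), add(Z, Z))))))
  [9] S(S(S(add(add(SSSZ, mul(Z, SSSZ)), add(mul(SSZ, SZ), add(Z, Z))))))
  [10] S(S(S(add(S(add(SSZ, mul(Z, SSSZ))), add(mul(SSZ, SZ), add(Z, Z))))))
  [11] S(S(S(S(add(add(SSZ, mul(Z, SSSZ)), add(mul(SSZ, SZ), add(Z, Z)))))))
  [12] S(S(S(S(add(S(add(SZ, mul(Z, SSSZ))), add(mul(SSZ, SZ), add(Z, Z)))))))
  [13] S(S(S(S(S(add(add(SZ, mul(Z, SSSZ)), add(mul(SSZ, SZ), add(Z, Z))))))))
  [14] S(S(S(S(S(add(S(add(Z, mul(Z, SSSZ))), add(mul(SSZ, SZ), add(Z, Z))))))))
  [15] S(S(S(S(S(S(add(add(Z, mul(Z, SSSZ)), add(mul(SSZ, SZ), add(Z, Z)))))))))
  [16] S(S(S(S(S(S(add(mul(Z, SSSZ), add(mul(SSZ, SZ), add(Z, Z)))))))))
  [17] S(S(S(S(S(S(add(Z, add(mul(SSZ, SZ), add(Z, Z)))))))))
  [18] S(S(S(S(S(S(add(mul(SSZ, SZ), add(Z, Z))))))))
  [19] S(S(S(S(S(S(add(add(SZ, mul(SZ, SZ)), add(Z, Z))))))))
  [20] S(S(S(S(S(S(add(S(add(Z, mul(SZ, SZ))), add(Z, Z))))))))
  [21] S(S(S(S(S(S(S(add(add(Z, mul(SZ, SZ)), add(Z, Z)))))))))
  [22] S(S(S(S(S(S(S(add(mul(SZ, SZ), add(Z, Z)))))))))
  [23] S(S(S(S(S(S(S(add(add(SZ, mul(Z, SZ)), add(Z, Z)))))))))
  [24] S(S(S(S(S(S(S(add(S(add(Z, mul(Z, SZ))), add(Z, Z)))))))))
  [25] S(S(S(S(S(S(S(S(add(add(Z, mul(Z, SZ)), add(Z, Z))))))))))
  [26] S(S(S(S(S(S(S(S(add(mul(Z, SZ), add(Z, Z))))))))))
  [27] S(S(S(S(S(S(S(S(add(Z, add(Z, Z))))))))))
  [28] S(S(S(S(S(S(S(S(add(Z, Z)))))))))
  [29] S^8(Z)

Answer: normal form = S^8(Z)  (in 29 steps)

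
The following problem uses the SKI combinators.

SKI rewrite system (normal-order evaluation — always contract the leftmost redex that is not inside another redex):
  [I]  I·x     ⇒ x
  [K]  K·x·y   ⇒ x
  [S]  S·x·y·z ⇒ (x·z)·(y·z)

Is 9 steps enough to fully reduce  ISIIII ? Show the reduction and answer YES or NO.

  start: ISIIII
  [1] SIIII
  [2] II(II)I
  [3] I(II)I
  [4] III
  [5] II
  [6] I

Answer: YES — reaches normal form I in 6 ≤ 9 steps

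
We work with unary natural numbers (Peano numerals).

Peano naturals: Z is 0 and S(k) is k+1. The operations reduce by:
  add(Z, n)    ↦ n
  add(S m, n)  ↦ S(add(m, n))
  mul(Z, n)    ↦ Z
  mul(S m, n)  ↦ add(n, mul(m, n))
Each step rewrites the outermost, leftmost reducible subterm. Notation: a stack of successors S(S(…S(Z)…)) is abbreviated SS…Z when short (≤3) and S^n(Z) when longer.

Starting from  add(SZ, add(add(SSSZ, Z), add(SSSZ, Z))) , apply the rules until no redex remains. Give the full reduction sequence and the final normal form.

  start: add(SZ, add(add(SSSZ, Z), add(SSSZ, Z)))
  step 1: S(add(Z, add(add(SSSZ, Z), add(SSSZ, Z))))
  step 2: S(add(add(SSSZ, Z), add(SSSZ, Z)))
  step 3: S(add(S(add(SSZ, Z)), add(SSSZ, Z)))
  step 4: S(S(add(add(SSZ, Z), add(SSSZ, Z))))
  step 5: S(S(add(S(add(SZ, Z)), add(SSSZ, Z))))
  step 6: S(S(S(add(add(SZ, Z), add(SSSZ, Z)))))
  step 7: S(S(S(add(S(add(Z, Z)), add(SSSZ, Z)))))
  step 8: S(S(S(S(add(add(Z, Z), add(SSSZ, Z))))))
  step 9: S(S(S(S(add(Z, add(SSSZ, Z))))))
  step 10: S(S(S(S(add(SSSZ, Z)))))
  step 11: S(S(S(S(S(add(SSZ, Z))))))
  step 12: S(S(S(S(S(S(add(SZ, Z)))))))
  step 13: S(S(S(S(S(S(S(add(Z, Z))))))))
  step 14: S^7(Z)

Answer: normal form = S^7(Z)  (in 14 steps)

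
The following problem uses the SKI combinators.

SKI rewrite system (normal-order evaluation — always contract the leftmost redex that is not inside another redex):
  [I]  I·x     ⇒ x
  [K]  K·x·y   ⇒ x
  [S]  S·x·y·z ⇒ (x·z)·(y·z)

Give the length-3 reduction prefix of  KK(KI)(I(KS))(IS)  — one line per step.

Answer: after 3 steps: KS

Working:
  start: KK(KI)(I(KS))(IS)
  [1] K(I(KS))(IS)
  [2] I(KS)
  [3] KS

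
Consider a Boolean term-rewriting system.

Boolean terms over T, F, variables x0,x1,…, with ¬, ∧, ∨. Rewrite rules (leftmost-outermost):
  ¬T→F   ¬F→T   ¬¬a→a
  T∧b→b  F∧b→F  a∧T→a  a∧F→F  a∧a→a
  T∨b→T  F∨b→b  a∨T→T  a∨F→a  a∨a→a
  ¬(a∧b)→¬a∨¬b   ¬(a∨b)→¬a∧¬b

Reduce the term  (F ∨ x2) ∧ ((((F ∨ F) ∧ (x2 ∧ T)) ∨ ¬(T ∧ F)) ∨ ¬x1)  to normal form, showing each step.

Answer: normal form = x2  (in 10 steps)

Reduction:
  start: (F ∨ x2) ∧ ((((F ∨ F) ∧ (x2 ∧ T)) ∨ ¬(T ∧ F)) ∨ ¬x1)
  [1] x2 ∧ ((((F ∨ F) ∧ (x2 ∧ T)) ∨ ¬(T ∧ F)) ∨ ¬x1)
  [2] x2 ∧ (((F ∧ (x2 ∧ T)) ∨ ¬(T ∧ F)) ∨ ¬x1)
  [3] x2 ∧ ((F ∨ ¬(T ∧ F)) ∨ ¬x1)
  [4] x2 ∧ (¬(T ∧ F) ∨ ¬x1)
  [5] x2 ∧ ((¬T ∨ ¬F) ∨ ¬x1)
  [6] x2 ∧ ((F ∨ ¬F) ∨ ¬x1)
  [7] x2 ∧ (¬F ∨ ¬x1)
  [8] x2 ∧ (T ∨ ¬x1)
  [9] x2 ∧ T
  [10] x2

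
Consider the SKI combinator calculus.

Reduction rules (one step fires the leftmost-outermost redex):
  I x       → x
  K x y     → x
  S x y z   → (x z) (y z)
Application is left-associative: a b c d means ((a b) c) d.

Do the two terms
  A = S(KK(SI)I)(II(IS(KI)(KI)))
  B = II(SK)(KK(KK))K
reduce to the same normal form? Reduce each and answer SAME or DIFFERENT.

Term A:
  start: S(KK(SI)I)(II(IS(KI)(KI)))
  [1] S(KI)(II(IS(KI)(KI)))
  [2] S(KI)(I(IS(KI)(KI)))
  [3] S(KI)(IS(KI)(KI))
  [4] S(KI)(S(KI)(KI))

Term B:
  start: II(SK)(KK(KK))K
  [1] I(SK)(KK(KK))K
  [2] SK(KK(KK))K
  [3] KK(KK(KK)K)
  [4] K

Answer: DIFFERENT — A ⇓ S(KI)(S(KI)(KI)), B ⇓ K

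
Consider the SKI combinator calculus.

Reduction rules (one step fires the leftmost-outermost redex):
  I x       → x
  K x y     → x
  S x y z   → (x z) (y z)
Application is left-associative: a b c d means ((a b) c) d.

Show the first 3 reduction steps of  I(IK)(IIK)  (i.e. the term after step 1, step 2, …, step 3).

Answer: after 3 steps: K(IK)

Working:
  start: I(IK)(IIK)
  step 1: IK(IIK)
  step 2: K(IIK)
  step 3: K(IK)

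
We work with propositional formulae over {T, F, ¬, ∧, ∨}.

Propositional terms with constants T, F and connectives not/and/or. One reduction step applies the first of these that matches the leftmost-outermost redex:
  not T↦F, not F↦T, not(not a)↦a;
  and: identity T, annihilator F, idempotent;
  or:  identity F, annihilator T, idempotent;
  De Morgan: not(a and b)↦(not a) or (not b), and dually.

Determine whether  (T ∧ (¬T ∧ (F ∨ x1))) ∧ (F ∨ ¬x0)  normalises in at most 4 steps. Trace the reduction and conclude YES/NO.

  start: (T ∧ (¬T ∧ (F ∨ x1))) ∧ (F ∨ ¬x0)
  →1  (¬T ∧ (F ∨ x1)) ∧ (F ∨ ¬x0)
  →2  (F ∧ (F ∨ x1)) ∧ (F ∨ ¬x0)
  →3  F ∧ (F ∨ ¬x0)
  →4  F

Answer: YES — reaches normal form F in 4 ≤ 4 steps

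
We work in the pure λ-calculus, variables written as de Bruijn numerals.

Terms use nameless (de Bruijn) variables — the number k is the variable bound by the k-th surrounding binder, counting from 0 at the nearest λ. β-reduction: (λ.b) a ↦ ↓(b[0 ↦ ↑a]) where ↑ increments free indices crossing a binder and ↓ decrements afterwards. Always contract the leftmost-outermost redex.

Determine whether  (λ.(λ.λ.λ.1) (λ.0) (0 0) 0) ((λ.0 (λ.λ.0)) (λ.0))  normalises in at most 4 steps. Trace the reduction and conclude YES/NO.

  start: (λ.(λ.λ.λ.1) (λ.0) (0 0) 0) ((λ.0 (λ.λ.0)) (λ.0))
  [1] (λ.λ.λ.1) (λ.0) ((λ.0 (λ.λ.0)) (λ.0) ((λ.0 (λ.λ.0)) (λ.0))) ((λ.0 (λ.λ.0)) (λ.0))
  [2] (λ.λ.1) ((λ.0 (λ.λ.0)) (λ.0) ((λ.0 (λ.λ.0)) (λ.0))) ((λ.0 (λ.λ.0)) (λ.0))
  [3] (λ.(λ.0 (λ.λ.0)) (λ.0) ((λ.0 (λ.λ.0)) (λ.0))) ((λ.0 (λ.λ.0)) (λ.0))
  [4] (λ.0 (λ.λ.0)) (λ.0) ((λ.0 (λ.λ.0)) (λ.0))

Answer: NO — after 4 steps the term is (λ.0 (λ.λ.0)) (λ.0) ((λ.0 (λ.λ.0)) (λ.0)), not yet normal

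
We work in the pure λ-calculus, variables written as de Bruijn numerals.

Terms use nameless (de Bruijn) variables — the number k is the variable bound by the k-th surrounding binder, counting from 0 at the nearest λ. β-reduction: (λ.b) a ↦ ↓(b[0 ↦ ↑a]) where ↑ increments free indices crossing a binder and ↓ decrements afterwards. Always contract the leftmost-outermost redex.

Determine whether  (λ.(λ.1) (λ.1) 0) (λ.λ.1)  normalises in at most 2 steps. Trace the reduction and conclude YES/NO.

Answer: NO — after 2 steps the term is (λ.λ.1) (λ.λ.1), not yet normal

Working:
  start: (λ.(λ.1) (λ.1) 0) (λ.λ.1)
  [1] (λ.λ.λ.1) (λ.λ.λ.1) (λ.λ.1)
  [2] (λ.λ.1) (λ.λ.1)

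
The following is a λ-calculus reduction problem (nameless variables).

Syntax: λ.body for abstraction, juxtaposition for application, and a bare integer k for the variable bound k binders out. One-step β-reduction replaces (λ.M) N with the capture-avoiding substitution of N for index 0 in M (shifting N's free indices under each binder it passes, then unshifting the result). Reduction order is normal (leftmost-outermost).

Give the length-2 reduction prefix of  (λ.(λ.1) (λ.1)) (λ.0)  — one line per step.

Answer: after 2 steps: λ.0

Derivation:
  start: (λ.(λ.1) (λ.1)) (λ.0)
  →1  (λ.λ.0) (λ.λ.0)
  →2  λ.0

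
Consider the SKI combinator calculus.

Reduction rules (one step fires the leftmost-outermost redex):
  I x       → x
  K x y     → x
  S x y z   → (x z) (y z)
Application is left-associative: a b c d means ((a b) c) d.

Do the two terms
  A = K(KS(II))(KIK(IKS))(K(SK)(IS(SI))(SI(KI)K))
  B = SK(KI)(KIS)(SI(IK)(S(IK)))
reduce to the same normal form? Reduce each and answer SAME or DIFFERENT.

Term A:
  start: K(KS(II))(KIK(IKS))(K(SK)(IS(SI))(SI(KI)K))
  →1  KS(II)(K(SK)(IS(SI))(SI(KI)K))
  →2  S(K(SK)(IS(SI))(SI(KI)K))
  →3  S(SK(SI(KI)K))
  →4  S(SK(IK(KIK)))
  →5  S(SK(K(KIK)))
  →6  S(SK(KI))

Term B:
  start: SK(KI)(KIS)(SI(IK)(S(IK)))
  →1  K(KIS)(KI(KIS))(SI(IK)(S(IK)))
  →2  KIS(SI(IK)(S(IK)))
  →3  I(SI(IK)(S(IK)))
  →4  SI(IK)(S(IK))
  →5  I(S(IK))(IK(S(IK)))
  →6  S(IK)(IK(S(IK)))
  →7  SK(IK(S(IK)))
  →8  SK(K(S(IK)))
  →9  SK(K(SK))

Answer: DIFFERENT — A ⇓ S(SK(KI)), B ⇓ SK(K(SK))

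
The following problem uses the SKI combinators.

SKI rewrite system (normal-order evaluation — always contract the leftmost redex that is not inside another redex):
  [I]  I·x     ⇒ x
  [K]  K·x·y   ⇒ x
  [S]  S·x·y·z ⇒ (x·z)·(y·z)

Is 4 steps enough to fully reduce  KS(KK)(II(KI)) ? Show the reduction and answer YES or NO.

  start: KS(KK)(II(KI))
  →1  S(II(KI))
  →2  S(I(KI))
  →3  S(KI)

Answer: YES — reaches normal form S(KI) in 3 ≤ 4 steps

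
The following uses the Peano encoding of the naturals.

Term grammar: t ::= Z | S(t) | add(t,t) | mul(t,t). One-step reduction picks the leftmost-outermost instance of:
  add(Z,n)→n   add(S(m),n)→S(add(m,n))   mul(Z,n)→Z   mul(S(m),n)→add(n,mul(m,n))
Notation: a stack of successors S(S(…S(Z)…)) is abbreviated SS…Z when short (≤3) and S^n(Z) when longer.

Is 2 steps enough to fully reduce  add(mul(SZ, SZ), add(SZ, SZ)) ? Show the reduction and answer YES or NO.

  start: add(mul(SZ, SZ), add(SZ, SZ))
  →1  add(add(SZ, mul(Z, SZ)), add(SZ, SZ))
  →2  add(S(add(Z, mul(Z, SZ))), add(SZ, SZ))

Answer: NO — after 2 steps the term is add(S(add(Z, mul(Z, SZ))), add(SZ, SZ)), not yet normal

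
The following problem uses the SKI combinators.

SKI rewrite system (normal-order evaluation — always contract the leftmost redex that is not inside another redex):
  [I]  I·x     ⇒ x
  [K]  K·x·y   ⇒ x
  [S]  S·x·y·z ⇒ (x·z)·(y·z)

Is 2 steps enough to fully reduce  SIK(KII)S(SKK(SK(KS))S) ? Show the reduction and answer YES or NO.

Answer: NO — after 2 steps the term is KII(K(KII))S(SKK(SK(KS))S), not yet normal

Derivation:
  start: SIK(KII)S(SKK(SK(KS))S)
  [1] I(KII)(K(KII))S(SKK(SK(KS))S)
  [2] KII(K(KII))S(SKK(SK(KS))S)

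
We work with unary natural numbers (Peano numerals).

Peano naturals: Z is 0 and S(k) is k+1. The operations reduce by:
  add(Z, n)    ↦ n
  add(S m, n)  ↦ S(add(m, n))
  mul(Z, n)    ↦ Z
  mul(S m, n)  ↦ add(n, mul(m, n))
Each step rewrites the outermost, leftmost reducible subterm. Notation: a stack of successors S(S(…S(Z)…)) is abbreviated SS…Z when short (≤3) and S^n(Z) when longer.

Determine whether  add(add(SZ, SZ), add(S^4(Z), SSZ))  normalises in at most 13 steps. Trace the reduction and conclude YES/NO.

  start: add(add(SZ, SZ), add(S^4(Z), SSZ))
  step 1: add(S(add(Z, SZ)), add(S^4(Z), SSZ))
  step 2: S(add(add(Z, SZ), add(S^4(Z), SSZ)))
  step 3: S(add(SZ, add(S^4(Z), SSZ)))
  step 4: S(S(add(Z, add(S^4(Z), SSZ))))
  step 5: S(S(add(S^4(Z), SSZ)))
  step 6: S(S(S(add(SSSZ, SSZ))))
  step 7: S(S(S(S(add(SSZ, SSZ)))))
  step 8: S(S(S(S(S(add(SZ, SSZ))))))
  step 9: S(S(S(S(S(S(add(Z, SSZ)))))))
  step 10: S^8(Z)

Answer: YES — reaches normal form S^8(Z) in 10 ≤ 13 steps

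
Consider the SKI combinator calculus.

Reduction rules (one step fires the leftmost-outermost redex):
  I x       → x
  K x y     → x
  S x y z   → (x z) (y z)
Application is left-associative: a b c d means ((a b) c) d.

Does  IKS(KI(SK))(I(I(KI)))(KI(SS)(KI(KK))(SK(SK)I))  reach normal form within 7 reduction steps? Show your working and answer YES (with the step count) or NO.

  start: IKS(KI(SK))(I(I(KI)))(KI(SS)(KI(KK))(SK(SK)I))
  step 1: KS(KI(SK))(I(I(KI)))(KI(SS)(KI(KK))(SK(SK)I))
  step 2: S(I(I(KI)))(KI(SS)(KI(KK))(SK(SK)I))
  step 3: S(I(KI))(KI(SS)(KI(KK))(SK(SK)I))
  step 4: S(KI)(KI(SS)(KI(KK))(SK(SK)I))
  step 5: S(KI)(I(KI(KK))(SK(SK)I))
  step 6: S(KI)(KI(KK)(SK(SK)I))
  step 7: S(KI)(I(SK(SK)I))

Answer: NO — after 7 steps the term is S(KI)(I(SK(SK)I)), not yet normal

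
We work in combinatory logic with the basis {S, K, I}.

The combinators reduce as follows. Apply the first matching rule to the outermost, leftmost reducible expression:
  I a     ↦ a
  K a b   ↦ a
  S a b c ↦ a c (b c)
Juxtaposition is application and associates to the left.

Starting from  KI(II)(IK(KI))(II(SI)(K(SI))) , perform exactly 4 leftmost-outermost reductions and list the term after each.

Answer: after 4 steps: KI

Working:
  start: KI(II)(IK(KI))(II(SI)(K(SI)))
  step 1: I(IK(KI))(II(SI)(K(SI)))
  step 2: IK(KI)(II(SI)(K(SI)))
  step 3: K(KI)(II(SI)(K(SI)))
  step 4: KI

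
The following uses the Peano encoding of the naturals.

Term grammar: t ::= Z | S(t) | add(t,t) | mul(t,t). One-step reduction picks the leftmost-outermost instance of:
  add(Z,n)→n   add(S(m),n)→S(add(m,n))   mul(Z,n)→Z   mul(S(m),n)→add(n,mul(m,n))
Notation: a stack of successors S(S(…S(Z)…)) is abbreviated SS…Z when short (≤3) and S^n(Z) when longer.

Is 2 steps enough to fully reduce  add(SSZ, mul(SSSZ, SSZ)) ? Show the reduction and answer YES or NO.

  start: add(SSZ, mul(SSSZ, SSZ))
  step 1: S(add(SZ, mul(SSSZ, SSZ)))
  step 2: S(S(add(Z, mul(SSSZ, SSZ))))

Answer: NO — after 2 steps the term is S(S(add(Z, mul(SSSZ, SSZ)))), not yet normal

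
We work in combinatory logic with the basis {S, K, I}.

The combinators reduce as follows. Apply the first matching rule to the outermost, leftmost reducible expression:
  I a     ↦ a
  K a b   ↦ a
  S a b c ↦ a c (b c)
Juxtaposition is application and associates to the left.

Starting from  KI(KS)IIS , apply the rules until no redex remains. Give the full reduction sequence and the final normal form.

Answer: normal form = S  (in 4 steps)

Derivation:
  start: KI(KS)IIS
  step 1: IIIS
  step 2: IIS
  step 3: IS
  step 4: S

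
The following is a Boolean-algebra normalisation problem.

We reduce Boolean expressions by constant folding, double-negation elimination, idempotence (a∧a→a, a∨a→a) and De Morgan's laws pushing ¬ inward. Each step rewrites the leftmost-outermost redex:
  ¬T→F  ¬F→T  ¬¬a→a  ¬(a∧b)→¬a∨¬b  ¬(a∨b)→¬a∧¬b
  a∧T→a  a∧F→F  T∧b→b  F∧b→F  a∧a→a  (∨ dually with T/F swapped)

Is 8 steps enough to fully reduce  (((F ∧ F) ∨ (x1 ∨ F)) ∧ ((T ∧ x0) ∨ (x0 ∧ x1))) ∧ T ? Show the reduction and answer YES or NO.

Answer: YES — reaches normal form x1 ∧ (x0 ∨ (x0 ∧ x1)) in 5 ≤ 8 steps

Reduction:
  start: (((F ∧ F) ∨ (x1 ∨ F)) ∧ ((T ∧ x0) ∨ (x0 ∧ x1))) ∧ T
  step 1: ((F ∧ F) ∨ (x1 ∨ F)) ∧ ((T ∧ x0) ∨ (x0 ∧ x1))
  step 2: (F ∨ (x1 ∨ F)) ∧ ((T ∧ x0) ∨ (x0 ∧ x1))
  step 3: (x1 ∨ F) ∧ ((T ∧ x0) ∨ (x0 ∧ x1))
  step 4: x1 ∧ ((T ∧ x0) ∨ (x0 ∧ x1))
  step 5: x1 ∧ (x0 ∨ (x0 ∧ x1))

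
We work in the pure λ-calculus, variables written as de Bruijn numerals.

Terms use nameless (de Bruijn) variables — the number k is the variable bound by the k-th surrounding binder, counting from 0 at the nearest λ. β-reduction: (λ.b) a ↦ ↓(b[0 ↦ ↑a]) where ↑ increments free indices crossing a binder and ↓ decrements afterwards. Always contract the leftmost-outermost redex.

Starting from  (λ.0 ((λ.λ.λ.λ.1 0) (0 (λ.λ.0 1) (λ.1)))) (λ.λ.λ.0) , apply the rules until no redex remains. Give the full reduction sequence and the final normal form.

Answer: normal form = λ.λ.0  (in 2 steps)

Derivation:
  start: (λ.0 ((λ.λ.λ.λ.1 0) (0 (λ.λ.0 1) (λ.1)))) (λ.λ.λ.0)
  step 1: (λ.λ.λ.0) ((λ.λ.λ.λ.1 0) ((λ.λ.λ.0) (λ.λ.0 1) (λ.λ.λ.λ.0)))
  step 2: λ.λ.0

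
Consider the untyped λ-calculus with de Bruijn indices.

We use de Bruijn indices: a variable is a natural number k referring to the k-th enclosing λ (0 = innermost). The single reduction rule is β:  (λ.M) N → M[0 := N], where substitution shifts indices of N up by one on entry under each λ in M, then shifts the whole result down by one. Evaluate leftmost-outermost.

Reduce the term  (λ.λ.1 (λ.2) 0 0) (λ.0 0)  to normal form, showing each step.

  start: (λ.λ.1 (λ.2) 0 0) (λ.0 0)
  step 1: λ.(λ.0 0) (λ.λ.0 0) 0 0
  step 2: λ.(λ.λ.0 0) (λ.λ.0 0) 0 0
  step 3: λ.(λ.0 0) 0 0
  step 4: λ.0 0 0

Answer: normal form = λ.0 0 0  (in 4 steps)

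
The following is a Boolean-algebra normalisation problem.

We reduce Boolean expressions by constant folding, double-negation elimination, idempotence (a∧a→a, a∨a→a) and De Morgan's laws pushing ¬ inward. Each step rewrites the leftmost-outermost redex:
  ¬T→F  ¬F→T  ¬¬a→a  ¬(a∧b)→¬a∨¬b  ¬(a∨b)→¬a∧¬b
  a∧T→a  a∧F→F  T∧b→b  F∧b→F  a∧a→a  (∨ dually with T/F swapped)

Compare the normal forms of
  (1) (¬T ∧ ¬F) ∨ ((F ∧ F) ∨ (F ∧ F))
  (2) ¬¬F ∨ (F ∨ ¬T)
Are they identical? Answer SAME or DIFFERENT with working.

Term A:
  start: (¬T ∧ ¬F) ∨ ((F ∧ F) ∨ (F ∧ F))
  step 1: (F ∧ ¬F) ∨ ((F ∧ F) ∨ (F ∧ F))
  step 2: F ∨ ((F ∧ F) ∨ (F ∧ F))
  step 3: (F ∧ F) ∨ (F ∧ F)
  step 4: F ∧ F
  step 5: F

Term B:
  start: ¬¬F ∨ (F ∨ ¬T)
  step 1: F ∨ (F ∨ ¬T)
  step 2: F ∨ ¬T
  step 3: ¬T
  step 4: F

Answer: SAME — A ⇓ F, B ⇓ F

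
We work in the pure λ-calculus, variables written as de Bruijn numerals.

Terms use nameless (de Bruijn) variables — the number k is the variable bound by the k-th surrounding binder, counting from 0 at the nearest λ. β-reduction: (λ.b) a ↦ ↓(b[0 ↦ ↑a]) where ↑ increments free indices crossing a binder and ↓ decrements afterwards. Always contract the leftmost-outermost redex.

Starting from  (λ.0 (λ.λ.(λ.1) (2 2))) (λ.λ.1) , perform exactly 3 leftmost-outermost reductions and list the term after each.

Answer: after 3 steps: λ.λ.λ.0

Derivation:
  start: (λ.0 (λ.λ.(λ.1) (2 2))) (λ.λ.1)
  →1  (λ.λ.1) (λ.λ.(λ.1) ((λ.λ.1) (λ.λ.1)))
  →2  λ.λ.λ.(λ.1) ((λ.λ.1) (λ.λ.1))
  →3  λ.λ.λ.0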